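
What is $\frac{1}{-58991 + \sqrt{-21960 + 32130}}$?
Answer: $- \frac{58991}{3479927911} - \frac{3 \sqrt{1130}}{3479927911} \approx -1.6981 \cdot 10^{-5}$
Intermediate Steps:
$\frac{1}{-58991 + \sqrt{-21960 + 32130}} = \frac{1}{-58991 + \sqrt{10170}} = \frac{1}{-58991 + 3 \sqrt{1130}}$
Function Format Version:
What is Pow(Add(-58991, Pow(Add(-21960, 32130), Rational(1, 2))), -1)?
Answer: Add(Rational(-58991, 3479927911), Mul(Rational(-3, 3479927911), Pow(1130, Rational(1, 2)))) ≈ -1.6981e-5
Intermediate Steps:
Pow(Add(-58991, Pow(Add(-21960, 32130), Rational(1, 2))), -1) = Pow(Add(-58991, Pow(10170, Rational(1, 2))), -1) = Pow(Add(-58991, Mul(3, Pow(1130, Rational(1, 2)))), -1)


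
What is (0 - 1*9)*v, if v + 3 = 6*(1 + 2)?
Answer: -135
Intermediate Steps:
v = 15 (v = -3 + 6*(1 + 2) = -3 + 6*3 = -3 + 18 = 15)
(0 - 1*9)*v = (0 - 1*9)*15 = (0 - 9)*15 = -9*15 = -135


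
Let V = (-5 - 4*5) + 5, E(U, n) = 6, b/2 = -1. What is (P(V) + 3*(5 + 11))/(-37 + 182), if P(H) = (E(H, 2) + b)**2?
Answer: 64/145 ≈ 0.44138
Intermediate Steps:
b = -2 (b = 2*(-1) = -2)
V = -20 (V = (-5 - 20) + 5 = -25 + 5 = -20)
P(H) = 16 (P(H) = (6 - 2)**2 = 4**2 = 16)
(P(V) + 3*(5 + 11))/(-37 + 182) = (16 + 3*(5 + 11))/(-37 + 182) = (16 + 3*16)/145 = (16 + 48)*(1/145) = 64*(1/145) = 64/145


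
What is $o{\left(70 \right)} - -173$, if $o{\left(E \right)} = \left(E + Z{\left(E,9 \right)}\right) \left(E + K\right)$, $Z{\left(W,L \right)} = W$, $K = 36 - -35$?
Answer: $19913$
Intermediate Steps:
$K = 71$ ($K = 36 + 35 = 71$)
$o{\left(E \right)} = 2 E \left(71 + E\right)$ ($o{\left(E \right)} = \left(E + E\right) \left(E + 71\right) = 2 E \left(71 + E\right)$)
$o{\left(70 \right)} - -173 = 2 \cdot 70 \left(71 + 70\right) - -173 = 2 \cdot 70 \cdot 141 + 173 = 19740 + 173 = 19913$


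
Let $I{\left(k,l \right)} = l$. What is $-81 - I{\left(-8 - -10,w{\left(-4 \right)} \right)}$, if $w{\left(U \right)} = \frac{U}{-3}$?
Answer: $- \frac{247}{3} \approx -82.333$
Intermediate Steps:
$w{\left(U \right)} = - \frac{U}{3}$ ($w{\left(U \right)} = U \left(- \frac{1}{3}\right) = - \frac{U}{3}$)
$-81 - I{\left(-8 - -10,w{\left(-4 \right)} \right)} = -81 - \left(- \frac{1}{3}\right) \left(-4\right) = -81 - \frac{4}{3} = - \frac{247}{3}$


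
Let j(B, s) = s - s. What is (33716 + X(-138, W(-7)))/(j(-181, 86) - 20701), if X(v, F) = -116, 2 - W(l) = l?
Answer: -33600/20701 ≈ -1.6231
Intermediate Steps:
j(B, s) = 0
W(l) = 2 - l
(33716 + X(-138, W(-7)))/(j(-181, 86) - 20701) = (33716 - 116)/(0 - 20701) = 33600/(-20701) = 33600*(-1/20701) = -33600/20701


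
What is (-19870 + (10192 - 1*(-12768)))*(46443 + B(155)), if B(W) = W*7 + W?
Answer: 147340470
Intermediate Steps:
B(W) = 8*W (B(W) = 7*W + W = 8*W)
(-19870 + (10192 - 1*(-12768)))*(46443 + B(155)) = (-19870 + (10192 - 1*(-12768)))*(46443 + 8*155) = (-19870 + (10192 + 12768))*(46443 + 1240) = (-19870 + 22960)*47683 = 3090*47683 = 147340470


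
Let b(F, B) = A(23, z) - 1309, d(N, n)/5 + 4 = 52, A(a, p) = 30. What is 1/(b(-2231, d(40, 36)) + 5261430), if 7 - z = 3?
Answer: 1/5260151 ≈ 1.9011e-7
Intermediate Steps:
z = 4 (z = 7 - 1*3 = 7 - 3 = 4)
d(N, n) = 240 (d(N, n) = -20 + 5*52 = -20 + 260 = 240)
b(F, B) = -1279 (b(F, B) = 30 - 1309 = -1279)
1/(b(-2231, d(40, 36)) + 5261430) = 1/(-1279 + 5261430) = 1/5260151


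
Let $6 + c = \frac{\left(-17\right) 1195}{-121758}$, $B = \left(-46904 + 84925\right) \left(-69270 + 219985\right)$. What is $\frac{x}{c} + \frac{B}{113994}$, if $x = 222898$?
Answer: $\frac{976119792420599}{80962300602} \approx 12056.0$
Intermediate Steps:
$B = 5730335015$ ($B = 38021 \cdot 150715 = 5730335015$)
$c = - \frac{710233}{121758}$ ($c = -6 + \frac{\left(-17\right) 1195}{-121758} = -6 - - \frac{20315}{121758} = -6 + \frac{20315}{121758} = - \frac{710233}{121758} \approx -5.8332$)
$\frac{x}{c} + \frac{B}{113994} = \frac{222898}{- \frac{710233}{121758}} + \frac{5730335015}{113994} = 222898 \left(- \frac{121758}{710233}\right) + 5730335015 \cdot \frac{1}{113994} = - \frac{27139614684}{710233} + \frac{5730335015}{113994} = \frac{976119792420599}{80962300602}$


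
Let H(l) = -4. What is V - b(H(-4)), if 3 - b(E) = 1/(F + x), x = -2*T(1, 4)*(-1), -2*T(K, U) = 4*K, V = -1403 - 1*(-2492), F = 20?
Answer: 17377/16 ≈ 1086.1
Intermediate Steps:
V = 1089 (V = -1403 + 2492 = 1089)
T(K, U) = -2*K
x = -4 (x = -(-4)*(-1) = -2*(-2)*(-1) = 4*(-1) = -4)
b(E) = 47/16 (b(E) = 3 - 1/(20 - 4) = 3 - 1/16 = 47/16)
V - b(H(-4)) = 1089 - 1*47/16 = 1089 - 47/16 = 17377/16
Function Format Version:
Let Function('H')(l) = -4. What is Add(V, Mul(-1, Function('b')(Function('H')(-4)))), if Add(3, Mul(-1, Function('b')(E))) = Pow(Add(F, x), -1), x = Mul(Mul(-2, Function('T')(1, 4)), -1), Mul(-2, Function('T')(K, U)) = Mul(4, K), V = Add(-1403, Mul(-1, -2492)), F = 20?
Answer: Rational(17377, 16) ≈ 1086.1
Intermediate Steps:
V = 1089 (V = Add(-1403, 2492) = 1089)
Function('T')(K, U) = Mul(-2, K) (Function('T')(K, U) = Mul(Rational(-1, 2), Mul(4, K)) = Mul(-2, K))
x = -4 (x = Mul(Mul(-2, Mul(-2, 1)), -1) = Mul(Mul(-2, -2), -1) = Mul(4, -1) = -4)
Function('b')(E) = Rational(47, 16) (Function('b')(E) = Add(3, Mul(-1, Pow(Add(20, -4), -1))) = Add(3, Mul(-1, Pow(16, -1))) = Add(3, Mul(-1, Rational(1, 16))) = Add(3, Rational(-1, 16)) = Rational(47, 16))
Add(V, Mul(-1, Function('b')(Function('H')(-4)))) = Add(1089, Mul(-1, Rational(47, 16))) = Add(1089, Rational(-47, 16)) = Rational(17377, 16)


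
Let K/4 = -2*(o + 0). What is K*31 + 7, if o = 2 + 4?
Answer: -1481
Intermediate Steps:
o = 6
K = -48 (K = 4*(-2*(6 + 0)) = 4*(-2*6) = 4*(-12) = -48)
K*31 + 7 = -48*31 + 7 = -1488 + 7 = -1481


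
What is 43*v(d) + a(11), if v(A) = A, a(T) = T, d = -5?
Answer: -204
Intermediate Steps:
43*v(d) + a(11) = 43*(-5) + 11 = -215 + 11 = -204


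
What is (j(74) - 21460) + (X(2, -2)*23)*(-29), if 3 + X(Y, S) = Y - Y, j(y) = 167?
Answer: -19292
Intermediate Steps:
X(Y, S) = -3 (X(Y, S) = -3 + (Y - Y) = -3 + 0 = -3)
(j(74) - 21460) + (X(2, -2)*23)*(-29) = (167 - 21460) - 3*23*(-29) = -21293 - 69*(-29) = -21293 + 2001 = -19292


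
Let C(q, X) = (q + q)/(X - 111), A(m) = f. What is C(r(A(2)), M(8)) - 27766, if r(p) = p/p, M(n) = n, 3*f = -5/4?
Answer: -2859900/103 ≈ -27766.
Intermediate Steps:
f = -5/12 (f = (-5/4)/3 = (-5*¼)/3 = (⅓)*(-5/4) = -5/12 ≈ -0.41667)
A(m) = -5/12
r(p) = 1
C(q, X) = 2*q/(-111 + X) (C(q, X) = (2*q)/(-111 + X) = 2*q/(-111 + X))
C(r(A(2)), M(8)) - 27766 = 2*1/(-111 + 8) - 27766 = 2*1/(-103) - 27766 = 2*1*(-1/103) - 27766 = -2/103 - 27766 = -2859900/103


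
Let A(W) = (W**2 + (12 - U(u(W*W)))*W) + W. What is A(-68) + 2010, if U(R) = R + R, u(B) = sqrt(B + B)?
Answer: 5750 + 9248*sqrt(2) ≈ 18829.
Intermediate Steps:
u(B) = sqrt(2)*sqrt(B) (u(B) = sqrt(2*B) = sqrt(2)*sqrt(B))
U(R) = 2*R
A(W) = W + W**2 + W*(12 - 2*sqrt(2)*sqrt(W**2)) (A(W) = (W**2 + (12 - 2*sqrt(2)*sqrt(W*W))*W) + W = (W**2 + (12 - 2*sqrt(2)*sqrt(W**2))*W) + W = (W**2 + W*(12 - 2*sqrt(2)*sqrt(W**2))) + W = W + W**2 + W*(12 - 2*sqrt(2)*sqrt(W**2)))
A(-68) + 2010 = -68*(13 - 68 - 2*sqrt(2)*sqrt((-68)**2)) + 2010 = -68*(13 - 68 - 2*sqrt(2)*sqrt(4624)) + 2010 = -68*(13 - 68 - 2*sqrt(2)*68) + 2010 = -68*(13 - 68 - 136*sqrt(2)) + 2010 = -68*(-55 - 136*sqrt(2)) + 2010 = (3740 + 9248*sqrt(2)) + 2010 = 5750 + 9248*sqrt(2)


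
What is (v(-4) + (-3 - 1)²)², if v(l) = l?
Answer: 144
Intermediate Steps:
(v(-4) + (-3 - 1)²)² = (-4 + (-3 - 1)²)² = (-4 + (-4)²)² = (-4 + 16)² = 12² = 144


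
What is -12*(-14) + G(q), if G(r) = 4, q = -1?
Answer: 172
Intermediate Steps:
-12*(-14) + G(q) = -12*(-14) + 4 = 168 + 4 = 172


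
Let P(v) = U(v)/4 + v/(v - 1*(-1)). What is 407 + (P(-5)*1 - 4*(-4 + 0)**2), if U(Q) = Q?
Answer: 343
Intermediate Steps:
P(v) = v/4 + v/(1 + v) (P(v) = v/4 + v/(v - 1*(-1)) = v*(1/4) + v/(v + 1) = v/4 + v/(1 + v))
407 + (P(-5)*1 - 4*(-4 + 0)**2) = 407 + (((1/4)*(-5)*(5 - 5)/(1 - 5))*1 - 4*(-4 + 0)**2) = 407 + (((1/4)*(-5)*0/(-4))*1 - 4*(-4)**2) = 407 + (((1/4)*(-5)*(-1/4)*0)*1 - 4*16) = 407 + (0*1 - 64) = 407 + (0 - 64) = 407 - 64 = 343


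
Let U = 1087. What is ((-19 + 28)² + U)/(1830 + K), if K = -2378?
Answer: -292/137 ≈ -2.1314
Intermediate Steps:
((-19 + 28)² + U)/(1830 + K) = ((-19 + 28)² + 1087)/(1830 - 2378) = (9² + 1087)/(-548) = (81 + 1087)*(-1/548) = 1168*(-1/548) = -292/137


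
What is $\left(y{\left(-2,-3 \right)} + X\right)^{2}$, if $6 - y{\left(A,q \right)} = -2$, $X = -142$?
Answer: $17956$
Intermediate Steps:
$y{\left(A,q \right)} = 8$ ($y{\left(A,q \right)} = 6 - -2 = 6 + 2 = 8$)
$\left(y{\left(-2,-3 \right)} + X\right)^{2} = \left(8 - 142\right)^{2} = \left(-134\right)^{2} = 17956$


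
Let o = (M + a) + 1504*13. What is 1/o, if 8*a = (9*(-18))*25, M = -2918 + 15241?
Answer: 4/125475 ≈ 3.1879e-5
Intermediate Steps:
M = 12323
a = -2025/4 (a = ((9*(-18))*25)/8 = (-162*25)/8 = (⅛)*(-4050) = -2025/4 ≈ -506.25)
o = 125475/4 (o = (12323 - 2025/4) + 1504*13 = 47267/4 + 19552 = 125475/4 ≈ 31369.)
1/o = 1/(125475/4) = 4/125475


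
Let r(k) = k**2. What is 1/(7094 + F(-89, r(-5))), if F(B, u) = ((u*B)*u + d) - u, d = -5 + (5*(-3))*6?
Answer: -1/48651 ≈ -2.0555e-5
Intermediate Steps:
d = -95 (d = -5 - 15*6 = -5 - 90 = -95)
F(B, u) = -95 - u + B*u**2 (F(B, u) = ((u*B)*u - 95) - u = ((B*u)*u - 95) - u = (B*u**2 - 95) - u = (-95 + B*u**2) - u = -95 - u + B*u**2)
1/(7094 + F(-89, r(-5))) = 1/(7094 + (-95 - 1*(-5)**2 - 89*((-5)**2)**2)) = 1/(7094 + (-95 - 1*25 - 89*25**2)) = 1/(7094 + (-95 - 25 - 89*625)) = 1/(7094 + (-95 - 25 - 55625)) = 1/(7094 - 55745) = 1/(-48651) = -1/48651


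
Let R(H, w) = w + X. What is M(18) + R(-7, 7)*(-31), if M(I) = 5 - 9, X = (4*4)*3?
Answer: -1709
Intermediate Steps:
X = 48 (X = 16*3 = 48)
M(I) = -4
R(H, w) = 48 + w (R(H, w) = w + 48 = 48 + w)
M(18) + R(-7, 7)*(-31) = -4 + (48 + 7)*(-31) = -4 + 55*(-31) = -4 - 1705 = -1709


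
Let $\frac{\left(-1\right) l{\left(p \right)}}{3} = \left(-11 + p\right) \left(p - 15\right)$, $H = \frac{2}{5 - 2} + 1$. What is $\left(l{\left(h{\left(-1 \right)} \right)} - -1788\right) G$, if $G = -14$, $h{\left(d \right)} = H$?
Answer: $- \frac{59416}{3} \approx -19805.0$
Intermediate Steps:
$H = \frac{5}{3}$ ($H = \frac{2}{3} + 1 = \frac{5}{3} \approx 1.6667$)
$h{\left(d \right)} = \frac{5}{3}$
$l{\left(p \right)} = - 3 \left(-15 + p\right) \left(-11 + p\right)$ ($l{\left(p \right)} = - 3 \left(-11 + p\right) \left(p - 15\right) = - 3 \left(-11 + p\right) \left(-15 + p\right) = - 3 \left(-15 + p\right) \left(-11 + p\right)$)
$\left(l{\left(h{\left(-1 \right)} \right)} - -1788\right) G = \left(\left(-495 - 3 \left(\frac{5}{3}\right)^{2} + 78 \cdot \frac{5}{3}\right) - -1788\right) \left(-14\right) = \left(\left(-495 - \frac{25}{3} + 130\right) + 1788\right) \left(-14\right) = \left(- \frac{1120}{3} + 1788\right) \left(-14\right) = \frac{4244}{3} \left(-14\right) = - \frac{59416}{3}$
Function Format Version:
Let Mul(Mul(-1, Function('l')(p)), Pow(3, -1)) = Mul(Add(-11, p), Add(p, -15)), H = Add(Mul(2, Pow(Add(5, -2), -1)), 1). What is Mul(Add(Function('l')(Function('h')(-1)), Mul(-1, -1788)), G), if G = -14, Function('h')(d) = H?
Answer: Rational(-59416, 3) ≈ -19805.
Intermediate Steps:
H = Rational(5, 3) (H = Add(Mul(2, Pow(3, -1)), 1) = Add(Mul(2, Rational(1, 3)), 1) = Add(Rational(2, 3), 1) = Rational(5, 3) ≈ 1.6667)
Function('h')(d) = Rational(5, 3)
Function('l')(p) = Mul(-3, Add(-15, p), Add(-11, p)) (Function('l')(p) = Mul(-3, Mul(Add(-11, p), Add(p, -15))) = Mul(-3, Mul(Add(-11, p), Add(-15, p))) = Mul(-3, Mul(Add(-15, p), Add(-11, p))) = Mul(-3, Add(-15, p), Add(-11, p)))
Mul(Add(Function('l')(Function('h')(-1)), Mul(-1, -1788)), G) = Mul(Add(Add(-495, Mul(-3, Pow(Rational(5, 3), 2)), Mul(78, Rational(5, 3))), Mul(-1, -1788)), -14) = Mul(Add(Add(-495, Mul(-3, Rational(25, 9)), 130), 1788), -14) = Mul(Add(Add(-495, Rational(-25, 3), 130), 1788), -14) = Mul(Add(Rational(-1120, 3), 1788), -14) = Mul(Rational(4244, 3), -14) = Rational(-59416, 3)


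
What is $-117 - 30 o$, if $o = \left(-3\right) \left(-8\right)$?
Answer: $-837$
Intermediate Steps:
$o = 24$
$-117 - 30 o = -117 - 720 = -837$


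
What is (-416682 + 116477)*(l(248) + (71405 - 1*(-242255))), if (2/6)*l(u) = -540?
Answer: -93675968200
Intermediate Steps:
l(u) = -1620 (l(u) = 3*(-540) = -1620)
(-416682 + 116477)*(l(248) + (71405 - 1*(-242255))) = (-416682 + 116477)*(-1620 + (71405 - 1*(-242255))) = -300205*(-1620 + (71405 + 242255)) = -300205*(-1620 + 313660) = -300205*312040 = -93675968200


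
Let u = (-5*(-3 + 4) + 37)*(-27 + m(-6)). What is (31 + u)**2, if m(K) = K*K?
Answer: 101761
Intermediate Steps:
m(K) = K**2
u = 288 (u = (-5*(-3 + 4) + 37)*(-27 + (-6)**2) = (-5*1 + 37)*(-27 + 36) = (-5 + 37)*9 = 32*9 = 288)
(31 + u)**2 = (31 + 288)**2 = 319**2 = 101761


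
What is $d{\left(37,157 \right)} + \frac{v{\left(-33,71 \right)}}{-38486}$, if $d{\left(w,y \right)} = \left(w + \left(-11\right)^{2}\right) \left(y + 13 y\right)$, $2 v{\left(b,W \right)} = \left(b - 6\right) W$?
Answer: $\frac{26731146817}{76972} \approx 3.4728 \cdot 10^{5}$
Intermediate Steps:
$v{\left(b,W \right)} = \frac{W \left(-6 + b\right)}{2}$ ($v{\left(b,W \right)} = \frac{\left(b - 6\right) W}{2} = \frac{\left(-6 + b\right) W}{2} = \frac{W \left(-6 + b\right)}{2}$)
$d{\left(w,y \right)} = 14 y \left(121 + w\right)$ ($d{\left(w,y \right)} = \left(w + 121\right) 14 y = \left(121 + w\right) 14 y = 14 y \left(121 + w\right)$)
$d{\left(37,157 \right)} + \frac{v{\left(-33,71 \right)}}{-38486} = 14 \cdot 157 \left(121 + 37\right) + \frac{\frac{1}{2} \cdot 71 \left(-6 - 33\right)}{-38486} = 14 \cdot 157 \cdot 158 + \frac{1}{2} \cdot 71 \left(-39\right) \left(- \frac{1}{38486}\right) = 347284 - - \frac{2769}{76972} = 347284 + \frac{2769}{76972} = \frac{26731146817}{76972}$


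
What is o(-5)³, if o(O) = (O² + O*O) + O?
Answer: 91125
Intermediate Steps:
o(O) = O + 2*O² (o(O) = (O² + O²) + O = 2*O² + O = O + 2*O²)
o(-5)³ = (-5*(1 + 2*(-5)))³ = (-5*(1 - 10))³ = (-5*(-9))³ = 45³ = 91125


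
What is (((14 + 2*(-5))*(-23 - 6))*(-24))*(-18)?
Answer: -50112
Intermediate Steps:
(((14 + 2*(-5))*(-23 - 6))*(-24))*(-18) = (((14 - 10)*(-29))*(-24))*(-18) = ((4*(-29))*(-24))*(-18) = -116*(-24)*(-18) = 2784*(-18) = -50112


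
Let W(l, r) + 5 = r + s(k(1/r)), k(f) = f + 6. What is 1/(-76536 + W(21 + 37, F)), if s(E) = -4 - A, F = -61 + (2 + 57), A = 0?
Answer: -1/76547 ≈ -1.3064e-5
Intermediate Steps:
k(f) = 6 + f
F = -2 (F = -61 + 59 = -2)
s(E) = -4 (s(E) = -4 - 1*0 = -4 + 0 = -4)
W(l, r) = -9 + r (W(l, r) = -5 + (r - 4) = -5 + (-4 + r) = -9 + r)
1/(-76536 + W(21 + 37, F)) = 1/(-76536 + (-9 - 2)) = 1/(-76536 - 11) = 1/(-76547) = -1/76547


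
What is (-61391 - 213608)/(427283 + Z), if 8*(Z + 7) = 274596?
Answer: -549998/923201 ≈ -0.59575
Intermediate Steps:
Z = 68635/2 (Z = -7 + (⅛)*274596 = -7 + 68649/2 = 68635/2 ≈ 34318.)
(-61391 - 213608)/(427283 + Z) = (-61391 - 213608)/(427283 + 68635/2) = -274999/923201/2 = -274999*2/923201 = -549998/923201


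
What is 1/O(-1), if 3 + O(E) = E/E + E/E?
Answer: -1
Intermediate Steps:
O(E) = -1 (O(E) = -3 + (E/E + E/E) = -3 + (1 + 1) = -3 + 2 = -1)
1/O(-1) = 1/(-1) = -1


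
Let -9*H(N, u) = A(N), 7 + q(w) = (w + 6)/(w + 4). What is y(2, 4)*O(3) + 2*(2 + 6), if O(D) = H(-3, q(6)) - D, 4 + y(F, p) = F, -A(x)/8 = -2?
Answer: 230/9 ≈ 25.556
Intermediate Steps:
A(x) = 16 (A(x) = -8*(-2) = 16)
y(F, p) = -4 + F
q(w) = -7 + (6 + w)/(4 + w) (q(w) = -7 + (w + 6)/(w + 4) = -7 + (6 + w)/(4 + w))
H(N, u) = -16/9 (H(N, u) = -1/9*16 = -16/9)
O(D) = -16/9 - D
y(2, 4)*O(3) + 2*(2 + 6) = (-4 + 2)*(-16/9 - 1*3) + 2*(2 + 6) = -2*(-16/9 - 3) + 2*8 = -2*(-43/9) + 16 = 86/9 + 16 = 230/9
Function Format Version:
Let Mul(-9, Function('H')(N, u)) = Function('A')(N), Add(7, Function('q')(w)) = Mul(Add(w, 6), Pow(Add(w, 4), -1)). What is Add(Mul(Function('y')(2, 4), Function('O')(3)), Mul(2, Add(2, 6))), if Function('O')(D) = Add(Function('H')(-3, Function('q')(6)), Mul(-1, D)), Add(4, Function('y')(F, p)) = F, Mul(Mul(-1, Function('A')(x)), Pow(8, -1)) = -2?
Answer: Rational(230, 9) ≈ 25.556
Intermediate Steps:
Function('A')(x) = 16 (Function('A')(x) = Mul(-8, -2) = 16)
Function('y')(F, p) = Add(-4, F)
Function('q')(w) = Add(-7, Mul(Pow(Add(4, w), -1), Add(6, w))) (Function('q')(w) = Add(-7, Mul(Add(w, 6), Pow(Add(w, 4), -1))) = Add(-7, Mul(Add(6, w), Pow(Add(4, w), -1))) = Add(-7, Mul(Pow(Add(4, w), -1), Add(6, w))))
Function('H')(N, u) = Rational(-16, 9) (Function('H')(N, u) = Mul(Rational(-1, 9), 16) = Rational(-16, 9))
Function('O')(D) = Add(Rational(-16, 9), Mul(-1, D))
Add(Mul(Function('y')(2, 4), Function('O')(3)), Mul(2, Add(2, 6))) = Add(Mul(Add(-4, 2), Add(Rational(-16, 9), Mul(-1, 3))), Mul(2, Add(2, 6))) = Add(Mul(-2, Add(Rational(-16, 9), -3)), Mul(2, 8)) = Add(Mul(-2, Rational(-43, 9)), 16) = Add(Rational(86, 9), 16) = Rational(230, 9)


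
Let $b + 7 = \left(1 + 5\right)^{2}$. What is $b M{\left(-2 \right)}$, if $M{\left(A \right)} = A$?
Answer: $-58$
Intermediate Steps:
$b = 29$ ($b = -7 + \left(1 + 5\right)^{2} = -7 + 6^{2} = -7 + 36 = 29$)
$b M{\left(-2 \right)} = 29 \left(-2\right) = -58$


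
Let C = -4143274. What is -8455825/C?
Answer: 8455825/4143274 ≈ 2.0409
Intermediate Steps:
-8455825/C = -8455825/(-4143274) = -8455825*(-1/4143274) = 8455825/4143274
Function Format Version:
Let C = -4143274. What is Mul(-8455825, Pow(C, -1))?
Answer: Rational(8455825, 4143274) ≈ 2.0409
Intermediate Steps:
Mul(-8455825, Pow(C, -1)) = Mul(-8455825, Pow(-4143274, -1)) = Mul(-8455825, Rational(-1, 4143274)) = Rational(8455825, 4143274)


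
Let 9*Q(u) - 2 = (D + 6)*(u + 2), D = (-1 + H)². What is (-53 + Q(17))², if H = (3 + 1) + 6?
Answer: 1387684/81 ≈ 17132.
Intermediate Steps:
H = 10 (H = 4 + 6 = 10)
D = 81 (D = (-1 + 10)² = 9² = 81)
Q(u) = 176/9 + 29*u/3 (Q(u) = 2/9 + ((81 + 6)*(u + 2))/9 = 2/9 + (87*(2 + u))/9 = 2/9 + (174 + 87*u)/9 = 2/9 + (58/3 + 29*u/3) = 176/9 + 29*u/3)
(-53 + Q(17))² = (-53 + (176/9 + (29/3)*17))² = (-53 + (176/9 + 493/3))² = (-53 + 1655/9)² = (1178/9)² = 1387684/81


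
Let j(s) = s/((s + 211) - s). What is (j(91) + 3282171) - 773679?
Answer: 529291903/211 ≈ 2.5085e+6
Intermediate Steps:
j(s) = s/211 (j(s) = s/((211 + s) - s) = s/211)
(j(91) + 3282171) - 773679 = ((1/211)*91 + 3282171) - 773679 = (91/211 + 3282171) - 773679 = 692538172/211 - 773679 = 529291903/211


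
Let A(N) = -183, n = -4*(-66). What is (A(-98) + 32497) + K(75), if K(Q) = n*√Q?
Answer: 32314 + 1320*√3 ≈ 34600.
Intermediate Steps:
n = 264
K(Q) = 264*√Q
(A(-98) + 32497) + K(75) = (-183 + 32497) + 264*√75 = 32314 + 264*(5*√3) = 32314 + 1320*√3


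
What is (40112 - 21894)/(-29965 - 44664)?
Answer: -18218/74629 ≈ -0.24411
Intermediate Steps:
(40112 - 21894)/(-29965 - 44664) = 18218/(-74629) = 18218*(-1/74629) = -18218/74629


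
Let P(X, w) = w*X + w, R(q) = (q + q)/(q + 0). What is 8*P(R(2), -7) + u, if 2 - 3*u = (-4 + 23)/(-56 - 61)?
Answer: -58715/351 ≈ -167.28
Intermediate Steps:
u = 253/351 (u = ⅔ - (-4 + 23)/(3*(-56 - 61)) = ⅔ - 19/(3*(-117)) = ⅔ - 19*(-1)/(3*117) = ⅔ - ⅓*(-19/117) = ⅔ + 19/351 = 253/351 ≈ 0.72080)
R(q) = 2 (R(q) = (2*q)/q = 2)
P(X, w) = w + X*w (P(X, w) = X*w + w = w + X*w)
8*P(R(2), -7) + u = 8*(-7*(1 + 2)) + 253/351 = 8*(-7*3) + 253/351 = 8*(-21) + 253/351 = -168 + 253/351 = -58715/351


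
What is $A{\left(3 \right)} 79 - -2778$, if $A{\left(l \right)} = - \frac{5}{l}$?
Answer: $\frac{7939}{3} \approx 2646.3$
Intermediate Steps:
$A{\left(3 \right)} 79 - -2778 = - \frac{5}{3} \cdot 79 - -2778 = \left(-5\right) \frac{1}{3} \cdot 79 + 2778 = \left(- \frac{5}{3}\right) 79 + 2778 = - \frac{395}{3} + 2778 = \frac{7939}{3}$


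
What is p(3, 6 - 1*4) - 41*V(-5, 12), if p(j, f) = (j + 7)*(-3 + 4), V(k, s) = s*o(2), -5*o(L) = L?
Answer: 1034/5 ≈ 206.80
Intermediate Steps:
o(L) = -L/5
V(k, s) = -2*s/5 (V(k, s) = s*(-1/5*2) = s*(-2/5) = -2*s/5)
p(j, f) = 7 + j (p(j, f) = (7 + j)*1 = 7 + j)
p(3, 6 - 1*4) - 41*V(-5, 12) = (7 + 3) - (-82)*12/5 = 10 - 41*(-24/5) = 10 + 984/5 = 1034/5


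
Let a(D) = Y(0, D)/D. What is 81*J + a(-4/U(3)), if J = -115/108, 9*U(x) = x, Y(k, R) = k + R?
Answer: -341/4 ≈ -85.250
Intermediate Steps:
Y(k, R) = R + k
U(x) = x/9
a(D) = 1 (a(D) = (D + 0)/D = D/D = 1)
J = -115/108 (J = -115*1/108 = -115/108 ≈ -1.0648)
81*J + a(-4/U(3)) = 81*(-115/108) + 1 = -345/4 + 1 = -341/4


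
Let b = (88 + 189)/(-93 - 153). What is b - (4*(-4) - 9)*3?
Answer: 18173/246 ≈ 73.874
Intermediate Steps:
b = -277/246 (b = 277/(-246) = 277*(-1/246) = -277/246 ≈ -1.1260)
b - (4*(-4) - 9)*3 = -277/246 - (4*(-4) - 9)*3 = -277/246 - (-16 - 9)*3 = -277/246 - (-25)*3 = -277/246 - 1*(-75) = -277/246 + 75 = 18173/246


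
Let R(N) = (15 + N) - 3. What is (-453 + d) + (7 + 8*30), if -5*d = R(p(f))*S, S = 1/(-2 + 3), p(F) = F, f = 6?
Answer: -1048/5 ≈ -209.60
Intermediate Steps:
S = 1 (S = 1/1 = 1)
R(N) = 12 + N
d = -18/5 (d = -(12 + 6)/5 = -18/5 ≈ -3.6000)
(-453 + d) + (7 + 8*30) = (-453 - 18/5) + (7 + 8*30) = -2283/5 + (7 + 240) = -2283/5 + 247 = -1048/5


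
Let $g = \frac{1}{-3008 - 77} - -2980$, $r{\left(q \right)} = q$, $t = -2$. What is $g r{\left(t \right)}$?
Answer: $- \frac{18386598}{3085} \approx -5960.0$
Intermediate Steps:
$g = \frac{9193299}{3085}$ ($g = \frac{1}{-3085} + 2980 = - \frac{1}{3085} + 2980 = \frac{9193299}{3085} \approx 2980.0$)
$g r{\left(t \right)} = \frac{9193299}{3085} \left(-2\right) = - \frac{18386598}{3085}$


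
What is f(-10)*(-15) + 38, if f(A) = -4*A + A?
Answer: -412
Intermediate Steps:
f(A) = -3*A
f(-10)*(-15) + 38 = -3*(-10)*(-15) + 38 = 30*(-15) + 38 = -450 + 38 = -412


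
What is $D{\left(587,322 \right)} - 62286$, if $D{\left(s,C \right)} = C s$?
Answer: $126728$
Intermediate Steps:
$D{\left(587,322 \right)} - 62286 = 322 \cdot 587 - 62286 = 189014 - 62286 = 126728$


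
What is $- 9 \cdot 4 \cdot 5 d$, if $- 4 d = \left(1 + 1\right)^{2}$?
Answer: $180$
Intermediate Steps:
$d = -1$ ($d = - \frac{\left(1 + 1\right)^{2}}{4} = - \frac{2^{2}}{4} = \left(- \frac{1}{4}\right) 4 = -1$)
$- 9 \cdot 4 \cdot 5 d = - 9 \cdot 4 \cdot 5 \left(-1\right) = \left(-9\right) 20 \left(-1\right) = \left(-180\right) \left(-1\right) = 180$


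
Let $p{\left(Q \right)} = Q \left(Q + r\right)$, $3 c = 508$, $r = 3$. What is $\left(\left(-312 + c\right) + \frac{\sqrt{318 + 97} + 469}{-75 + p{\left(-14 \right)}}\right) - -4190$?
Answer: $\frac{960625}{237} + \frac{\sqrt{415}}{79} \approx 4053.5$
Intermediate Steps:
$c = \frac{508}{3}$ ($c = \frac{1}{3} \cdot 508 = \frac{508}{3} \approx 169.33$)
$p{\left(Q \right)} = Q \left(3 + Q\right)$ ($p{\left(Q \right)} = Q \left(Q + 3\right) = Q \left(3 + Q\right)$)
$\left(\left(-312 + c\right) + \frac{\sqrt{318 + 97} + 469}{-75 + p{\left(-14 \right)}}\right) - -4190 = \left(\left(-312 + \frac{508}{3}\right) + \frac{\sqrt{318 + 97} + 469}{-75 - 14 \left(3 - 14\right)}\right) - -4190 = \left(- \frac{428}{3} + \frac{\sqrt{415} + 469}{-75 - -154}\right) + 4190 = \left(- \frac{428}{3} + \frac{469 + \sqrt{415}}{-75 + 154}\right) + 4190 = \left(- \frac{428}{3} + \frac{469 + \sqrt{415}}{79}\right) + 4190 = \left(- \frac{428}{3} + \left(469 + \sqrt{415}\right) \frac{1}{79}\right) + 4190 = \left(- \frac{428}{3} + \left(\frac{469}{79} + \frac{\sqrt{415}}{79}\right)\right) + 4190 = \left(- \frac{32405}{237} + \frac{\sqrt{415}}{79}\right) + 4190 = \frac{960625}{237} + \frac{\sqrt{415}}{79}$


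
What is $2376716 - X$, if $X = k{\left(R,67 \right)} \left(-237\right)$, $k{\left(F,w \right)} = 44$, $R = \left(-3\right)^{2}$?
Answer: $2387144$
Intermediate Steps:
$R = 9$
$X = -10428$ ($X = 44 \left(-237\right) = -10428$)
$2376716 - X = 2376716 - -10428 = 2376716 + 10428 = 2387144$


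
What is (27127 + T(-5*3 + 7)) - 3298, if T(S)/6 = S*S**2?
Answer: 20757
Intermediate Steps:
T(S) = 6*S**3 (T(S) = 6*(S*S**2) = 6*S**3)
(27127 + T(-5*3 + 7)) - 3298 = (27127 + 6*(-5*3 + 7)**3) - 3298 = (27127 + 6*(-15 + 7)**3) - 3298 = (27127 + 6*(-8)**3) - 3298 = (27127 + 6*(-512)) - 3298 = (27127 - 3072) - 3298 = 24055 - 3298 = 20757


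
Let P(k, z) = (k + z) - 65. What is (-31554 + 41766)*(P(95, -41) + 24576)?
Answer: 250857780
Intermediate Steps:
P(k, z) = -65 + k + z
(-31554 + 41766)*(P(95, -41) + 24576) = (-31554 + 41766)*((-65 + 95 - 41) + 24576) = 10212*(-11 + 24576) = 10212*24565 = 250857780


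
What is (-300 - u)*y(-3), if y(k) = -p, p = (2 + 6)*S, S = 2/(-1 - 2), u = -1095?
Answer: 4240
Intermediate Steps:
S = -⅔ (S = 2/(-3) = 2*(-⅓) = -⅔ ≈ -0.66667)
p = -16/3 (p = (2 + 6)*(-⅔) = 8*(-⅔) = -16/3 ≈ -5.3333)
y(k) = 16/3 (y(k) = -1*(-16/3) = 16/3)
(-300 - u)*y(-3) = (-300 - 1*(-1095))*(16/3) = (-300 + 1095)*(16/3) = 795*(16/3) = 4240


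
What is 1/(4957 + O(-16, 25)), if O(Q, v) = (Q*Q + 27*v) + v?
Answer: 1/5913 ≈ 0.00016912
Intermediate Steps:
O(Q, v) = Q**2 + 28*v (O(Q, v) = (Q**2 + 27*v) + v = Q**2 + 28*v)
1/(4957 + O(-16, 25)) = 1/(4957 + ((-16)**2 + 28*25)) = 1/(4957 + (256 + 700)) = 1/(4957 + 956) = 1/5913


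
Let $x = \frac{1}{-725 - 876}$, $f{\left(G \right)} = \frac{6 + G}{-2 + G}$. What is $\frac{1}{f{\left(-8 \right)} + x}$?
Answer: $\frac{8005}{1596} \approx 5.0157$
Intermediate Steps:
$f{\left(G \right)} = \frac{6 + G}{-2 + G}$
$x = - \frac{1}{1601}$ ($x = \frac{1}{-1601} = - \frac{1}{1601} \approx -0.00062461$)
$\frac{1}{f{\left(-8 \right)} + x} = \frac{1}{\frac{6 - 8}{-2 - 8} - \frac{1}{1601}} = \frac{1}{\frac{1}{-10} \left(-2\right) - \frac{1}{1601}} = \frac{1}{\left(- \frac{1}{10}\right) \left(-2\right) - \frac{1}{1601}} = \frac{1}{\frac{1}{5} - \frac{1}{1601}} = \frac{1}{\frac{1596}{8005}} = \frac{8005}{1596}$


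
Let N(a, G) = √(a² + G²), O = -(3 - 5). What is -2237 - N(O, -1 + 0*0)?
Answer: -2237 - √5 ≈ -2239.2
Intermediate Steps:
O = 2 (O = -1*(-2) = 2)
N(a, G) = √(G² + a²)
-2237 - N(O, -1 + 0*0) = -2237 - √((-1 + 0*0)² + 2²) = -2237 - √((-1 + 0)² + 4) = -2237 - √((-1)² + 4) = -2237 - √(1 + 4) = -2237 - √5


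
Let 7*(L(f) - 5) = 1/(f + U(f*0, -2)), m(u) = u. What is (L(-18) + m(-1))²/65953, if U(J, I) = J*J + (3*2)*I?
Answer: 703921/2908527300 ≈ 0.00024202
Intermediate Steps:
U(J, I) = J² + 6*I
L(f) = 5 + 1/(7*(-12 + f)) (L(f) = 5 + 1/(7*(f + ((f*0)² + 6*(-2)))) = 5 + 1/(7*(f + (0² - 12))) = 5 + 1/(7*(f + (0 - 12))) = 5 + 1/(7*(f - 12)) = 5 + 1/(7*(-12 + f)))
(L(-18) + m(-1))²/65953 = ((-419 + 35*(-18))/(7*(-12 - 18)) - 1)²/65953 = ((⅐)*(-419 - 630)/(-30) - 1)²*(1/65953) = ((⅐)*(-1/30)*(-1049) - 1)²*(1/65953) = (1049/210 - 1)²*(1/65953) = (839/210)²*(1/65953) = (703921/44100)*(1/65953) = 703921/2908527300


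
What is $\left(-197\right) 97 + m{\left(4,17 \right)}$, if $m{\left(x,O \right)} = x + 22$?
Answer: $-19083$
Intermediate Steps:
$m{\left(x,O \right)} = 22 + x$
$\left(-197\right) 97 + m{\left(4,17 \right)} = \left(-197\right) 97 + \left(22 + 4\right) = -19109 + 26 = -19083$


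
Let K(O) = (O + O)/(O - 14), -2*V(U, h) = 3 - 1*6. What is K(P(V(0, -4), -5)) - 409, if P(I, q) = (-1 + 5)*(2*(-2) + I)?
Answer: -2449/6 ≈ -408.17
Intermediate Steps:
V(U, h) = 3/2 (V(U, h) = -(3 - 1*6)/2 = -(3 - 6)/2 = -1/2*(-3) = 3/2)
P(I, q) = -16 + 4*I (P(I, q) = 4*(-4 + I) = -16 + 4*I)
K(O) = 2*O/(-14 + O) (K(O) = (2*O)/(-14 + O) = 2*O/(-14 + O))
K(P(V(0, -4), -5)) - 409 = 2*(-16 + 4*(3/2))/(-14 + (-16 + 4*(3/2))) - 409 = 2*(-16 + 6)/(-14 + (-16 + 6)) - 409 = 2*(-10)/(-14 - 10) - 409 = 2*(-10)/(-24) - 409 = 2*(-10)*(-1/24) - 409 = 5/6 - 409 = -2449/6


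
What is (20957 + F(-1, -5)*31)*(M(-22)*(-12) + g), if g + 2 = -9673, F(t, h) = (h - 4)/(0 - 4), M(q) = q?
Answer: -791530977/4 ≈ -1.9788e+8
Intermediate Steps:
F(t, h) = 1 - h/4 (F(t, h) = (-4 + h)/(-4) = (-4 + h)*(-¼) = 1 - h/4)
g = -9675 (g = -2 - 9673 = -9675)
(20957 + F(-1, -5)*31)*(M(-22)*(-12) + g) = (20957 + (1 - ¼*(-5))*31)*(-22*(-12) - 9675) = (20957 + (1 + 5/4)*31)*(264 - 9675) = (20957 + (9/4)*31)*(-9411) = (20957 + 279/4)*(-9411) = (84107/4)*(-9411) = -791530977/4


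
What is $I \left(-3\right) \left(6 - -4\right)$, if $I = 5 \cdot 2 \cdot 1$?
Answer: $-300$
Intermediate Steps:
$I = 10$ ($I = 10 \cdot 1 = 10$)
$I \left(-3\right) \left(6 - -4\right) = 10 \left(-3\right) \left(6 - -4\right) = - 30 \left(6 + 4\right) = \left(-30\right) 10 = -300$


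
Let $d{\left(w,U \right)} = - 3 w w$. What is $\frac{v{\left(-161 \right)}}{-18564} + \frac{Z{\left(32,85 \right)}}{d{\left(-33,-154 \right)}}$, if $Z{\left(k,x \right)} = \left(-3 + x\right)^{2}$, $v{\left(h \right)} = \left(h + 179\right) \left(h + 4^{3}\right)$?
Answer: $- \frac{19853359}{10108098} \approx -1.9641$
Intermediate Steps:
$v{\left(h \right)} = \left(64 + h\right) \left(179 + h\right)$ ($v{\left(h \right)} = \left(179 + h\right) \left(h + 64\right) = \left(179 + h\right) \left(64 + h\right) = \left(64 + h\right) \left(179 + h\right)$)
$d{\left(w,U \right)} = - 3 w^{2}$
$\frac{v{\left(-161 \right)}}{-18564} + \frac{Z{\left(32,85 \right)}}{d{\left(-33,-154 \right)}} = \frac{11456 + \left(-161\right)^{2} + 243 \left(-161\right)}{-18564} + \frac{\left(-3 + 85\right)^{2}}{\left(-3\right) \left(-33\right)^{2}} = \left(11456 + 25921 - 39123\right) \left(- \frac{1}{18564}\right) + \frac{82^{2}}{\left(-3\right) 1089} = \left(-1746\right) \left(- \frac{1}{18564}\right) + \frac{6724}{-3267} = \frac{291}{3094} + 6724 \left(- \frac{1}{3267}\right) = \frac{291}{3094} - \frac{6724}{3267} = - \frac{19853359}{10108098}$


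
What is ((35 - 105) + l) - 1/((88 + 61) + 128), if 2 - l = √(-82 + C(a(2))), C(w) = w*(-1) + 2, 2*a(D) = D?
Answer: -18837/277 - 9*I ≈ -68.004 - 9.0*I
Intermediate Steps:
a(D) = D/2
C(w) = 2 - w (C(w) = -w + 2 = 2 - w)
l = 2 - 9*I (l = 2 - √(-82 + (2 - 2/2)) = 2 - √(-82 + (2 - 1*1)) = 2 - √(-82 + (2 - 1)) = 2 - √(-82 + 1) = 2 - √(-81) = 2 - 9*I ≈ 2.0 - 9.0*I)
((35 - 105) + l) - 1/((88 + 61) + 128) = ((35 - 105) + (2 - 9*I)) - 1/((88 + 61) + 128) = (-70 + (2 - 9*I)) - 1/(149 + 128) = (-68 - 9*I) - 1/277 = -18837/277 - 9*I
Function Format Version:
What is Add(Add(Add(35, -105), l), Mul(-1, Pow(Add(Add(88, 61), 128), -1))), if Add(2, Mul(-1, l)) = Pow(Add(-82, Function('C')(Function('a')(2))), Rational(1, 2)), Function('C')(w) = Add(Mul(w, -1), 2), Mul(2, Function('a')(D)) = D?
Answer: Add(Rational(-18837, 277), Mul(-9, I)) ≈ Add(-68.004, Mul(-9.0000, I))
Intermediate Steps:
Function('a')(D) = Mul(Rational(1, 2), D)
Function('C')(w) = Add(2, Mul(-1, w)) (Function('C')(w) = Add(Mul(-1, w), 2) = Add(2, Mul(-1, w)))
l = Add(2, Mul(-9, I)) (l = Add(2, Mul(-1, Pow(Add(-82, Add(2, Mul(-1, Mul(Rational(1, 2), 2)))), Rational(1, 2)))) = Add(2, Mul(-1, Pow(Add(-82, Add(2, Mul(-1, 1))), Rational(1, 2)))) = Add(2, Mul(-1, Pow(Add(-82, Add(2, -1)), Rational(1, 2)))) = Add(2, Mul(-1, Pow(Add(-82, 1), Rational(1, 2)))) = Add(2, Mul(-1, Pow(-81, Rational(1, 2)))) = Add(2, Mul(-1, Mul(9, I))) = Add(2, Mul(-9, I)) ≈ Add(2.0000, Mul(-9.0000, I)))
Add(Add(Add(35, -105), l), Mul(-1, Pow(Add(Add(88, 61), 128), -1))) = Add(Add(Add(35, -105), Add(2, Mul(-9, I))), Mul(-1, Pow(Add(Add(88, 61), 128), -1))) = Add(Add(-70, Add(2, Mul(-9, I))), Mul(-1, Pow(Add(149, 128), -1))) = Add(Add(-68, Mul(-9, I)), Mul(-1, Pow(277, -1))) = Add(Add(-68, Mul(-9, I)), Mul(-1, Rational(1, 277))) = Add(Add(-68, Mul(-9, I)), Rational(-1, 277)) = Add(Rational(-18837, 277), Mul(-9, I))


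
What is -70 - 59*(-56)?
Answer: 3234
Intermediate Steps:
-70 - 59*(-56) = -70 + 3304 = 3234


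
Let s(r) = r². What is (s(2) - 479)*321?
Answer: -152475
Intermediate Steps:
(s(2) - 479)*321 = (2² - 479)*321 = (4 - 479)*321 = -475*321 = -152475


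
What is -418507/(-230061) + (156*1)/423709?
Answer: 13643159383/7498378173 ≈ 1.8195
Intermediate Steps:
-418507/(-230061) + (156*1)/423709 = -418507*(-1/230061) + 156*(1/423709) = 418507/230061 + 12/32593 = 13643159383/7498378173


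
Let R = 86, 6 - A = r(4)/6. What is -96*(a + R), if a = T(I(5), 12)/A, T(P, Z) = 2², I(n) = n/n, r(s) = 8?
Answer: -58368/7 ≈ -8338.3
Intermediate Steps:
I(n) = 1
T(P, Z) = 4
A = 14/3 (A = 6 - 8/6 = 6 - 1*4/3 = 6 - 4/3 = 14/3 ≈ 4.6667)
a = 6/7 (a = 4/(14/3) = 4*(3/14) = 6/7 ≈ 0.85714)
-96*(a + R) = -96*(6/7 + 86) = -96*608/7 = -58368/7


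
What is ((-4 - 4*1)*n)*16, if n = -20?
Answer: 2560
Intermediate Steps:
((-4 - 4*1)*n)*16 = ((-4 - 4*1)*(-20))*16 = ((-4 - 4)*(-20))*16 = -8*(-20)*16 = 160*16 = 2560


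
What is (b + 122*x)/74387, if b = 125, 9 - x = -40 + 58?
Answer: -973/74387 ≈ -0.013080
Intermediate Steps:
x = -9 (x = 9 - (-40 + 58) = 9 - 1*18 = 9 - 18 = -9)
(b + 122*x)/74387 = (125 + 122*(-9))/74387 = (125 - 1098)*(1/74387) = -973*1/74387 = -973/74387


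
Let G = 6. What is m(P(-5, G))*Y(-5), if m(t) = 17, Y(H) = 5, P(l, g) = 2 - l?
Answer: 85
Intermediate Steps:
m(P(-5, G))*Y(-5) = 17*5 = 85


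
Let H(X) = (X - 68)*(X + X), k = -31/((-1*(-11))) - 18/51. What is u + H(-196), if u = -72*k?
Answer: 19394952/187 ≈ 1.0372e+5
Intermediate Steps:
k = -593/187 (k = -31/11 - 18*1/51 = -31*1/11 - 6/17 = -31/11 - 6/17 = -593/187 ≈ -3.1711)
H(X) = 2*X*(-68 + X) (H(X) = (-68 + X)*(2*X) = 2*X*(-68 + X))
u = 42696/187 (u = -72*(-593/187) = 42696/187 ≈ 228.32)
u + H(-196) = 42696/187 + 2*(-196)*(-68 - 196) = 42696/187 + 2*(-196)*(-264) = 42696/187 + 103488 = 19394952/187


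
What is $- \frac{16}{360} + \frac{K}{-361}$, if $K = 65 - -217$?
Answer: $- \frac{13412}{16245} \approx -0.82561$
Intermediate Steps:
$K = 282$ ($K = 65 + 217 = 282$)
$- \frac{16}{360} + \frac{K}{-361} = - \frac{16}{360} + \frac{282}{-361} = \left(-16\right) \frac{1}{360} + 282 \left(- \frac{1}{361}\right) = - \frac{2}{45} - \frac{282}{361} = - \frac{13412}{16245}$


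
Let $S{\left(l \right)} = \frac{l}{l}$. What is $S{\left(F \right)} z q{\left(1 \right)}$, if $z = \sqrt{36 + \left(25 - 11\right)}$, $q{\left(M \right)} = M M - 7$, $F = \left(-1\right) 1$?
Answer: $- 30 \sqrt{2} \approx -42.426$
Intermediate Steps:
$F = -1$
$S{\left(l \right)} = 1$
$q{\left(M \right)} = -7 + M^{2}$ ($q{\left(M \right)} = M^{2} - 7 = -7 + M^{2}$)
$z = 5 \sqrt{2}$ ($z = \sqrt{36 + \left(25 - 11\right)} = \sqrt{36 + 14} = \sqrt{50} = 5 \sqrt{2} \approx 7.0711$)
$S{\left(F \right)} z q{\left(1 \right)} = 1 \cdot 5 \sqrt{2} \left(-7 + 1^{2}\right) = 5 \sqrt{2} \left(-7 + 1\right) = 5 \sqrt{2} \left(-6\right) = - 30 \sqrt{2}$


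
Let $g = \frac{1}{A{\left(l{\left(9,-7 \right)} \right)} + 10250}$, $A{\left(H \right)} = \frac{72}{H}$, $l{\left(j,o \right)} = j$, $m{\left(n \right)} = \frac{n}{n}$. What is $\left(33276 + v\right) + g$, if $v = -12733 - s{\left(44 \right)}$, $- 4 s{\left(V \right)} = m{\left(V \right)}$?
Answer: $\frac{421465319}{20516} \approx 20543.0$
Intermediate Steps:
$m{\left(n \right)} = 1$
$s{\left(V \right)} = - \frac{1}{4}$ ($s{\left(V \right)} = \left(- \frac{1}{4}\right) 1 = - \frac{1}{4}$)
$g = \frac{1}{10258}$ ($g = \frac{1}{\frac{72}{9} + 10250} = \frac{1}{72 \cdot \frac{1}{9} + 10250} = \frac{1}{8 + 10250} = \frac{1}{10258} \approx 9.7485 \cdot 10^{-5}$)
$v = - \frac{50931}{4}$ ($v = -12733 - - \frac{1}{4} = -12733 + \frac{1}{4} = - \frac{50931}{4} \approx -12733.0$)
$\left(33276 + v\right) + g = \left(33276 - \frac{50931}{4}\right) + \frac{1}{10258} = \frac{82173}{4} + \frac{1}{10258} = \frac{421465319}{20516}$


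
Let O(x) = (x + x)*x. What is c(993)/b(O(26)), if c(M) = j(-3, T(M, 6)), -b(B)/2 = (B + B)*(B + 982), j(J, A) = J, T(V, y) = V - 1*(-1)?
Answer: 1/4207424 ≈ 2.3768e-7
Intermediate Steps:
T(V, y) = 1 + V (T(V, y) = V + 1 = 1 + V)
O(x) = 2*x² (O(x) = (2*x)*x = 2*x²)
b(B) = -4*B*(982 + B) (b(B) = -2*(B + B)*(B + 982) = -2*2*B*(982 + B) = -4*B*(982 + B))
c(M) = -3
c(993)/b(O(26)) = -3*(-1/(5408*(982 + 2*26²))) = -3*(-1/(5408*(982 + 2*676))) = -3*(-1/(5408*(982 + 1352))) = -3/((-4*1352*2334)) = -3/(-12622272) = -3*(-1/12622272) = 1/4207424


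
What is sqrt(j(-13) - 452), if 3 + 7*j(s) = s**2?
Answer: I*sqrt(20986)/7 ≈ 20.695*I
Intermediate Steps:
j(s) = -3/7 + s**2/7
sqrt(j(-13) - 452) = sqrt((-3/7 + (1/7)*(-13)**2) - 452) = sqrt((-3/7 + (1/7)*169) - 452) = sqrt((-3/7 + 169/7) - 452) = sqrt(166/7 - 452) = sqrt(-2998/7) = I*sqrt(20986)/7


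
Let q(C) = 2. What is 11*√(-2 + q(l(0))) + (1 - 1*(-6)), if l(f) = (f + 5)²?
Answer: 7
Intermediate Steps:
l(f) = (5 + f)²
11*√(-2 + q(l(0))) + (1 - 1*(-6)) = 11*√(-2 + 2) + (1 - 1*(-6)) = 11*√0 + (1 + 6) = 11*0 + 7 = 0 + 7 = 7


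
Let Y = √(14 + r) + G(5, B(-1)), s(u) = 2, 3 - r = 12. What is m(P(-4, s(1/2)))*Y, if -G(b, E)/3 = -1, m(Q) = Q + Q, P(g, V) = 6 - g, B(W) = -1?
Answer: 60 + 20*√5 ≈ 104.72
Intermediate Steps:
r = -9 (r = 3 - 1*12 = 3 - 12 = -9)
m(Q) = 2*Q
G(b, E) = 3 (G(b, E) = -3*(-1) = 3)
Y = 3 + √5 (Y = √(14 - 9) + 3 = √5 + 3 = 3 + √5 ≈ 5.2361)
m(P(-4, s(1/2)))*Y = (2*(6 - 1*(-4)))*(3 + √5) = (2*(6 + 4))*(3 + √5) = (2*10)*(3 + √5) = 20*(3 + √5) = 60 + 20*√5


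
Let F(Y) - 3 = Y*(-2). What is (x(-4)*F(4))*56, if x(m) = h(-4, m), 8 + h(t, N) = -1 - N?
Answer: 1400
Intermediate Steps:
h(t, N) = -9 - N (h(t, N) = -8 + (-1 - N) = -9 - N)
x(m) = -9 - m
F(Y) = 3 - 2*Y (F(Y) = 3 + Y*(-2) = 3 - 2*Y)
(x(-4)*F(4))*56 = ((-9 - 1*(-4))*(3 - 2*4))*56 = ((-9 + 4)*(3 - 8))*56 = -5*(-5)*56 = 25*56 = 1400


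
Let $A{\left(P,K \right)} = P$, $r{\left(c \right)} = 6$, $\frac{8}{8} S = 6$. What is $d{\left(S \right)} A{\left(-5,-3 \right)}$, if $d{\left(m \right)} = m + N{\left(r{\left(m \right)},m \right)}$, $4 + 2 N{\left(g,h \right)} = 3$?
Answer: $- \frac{55}{2} \approx -27.5$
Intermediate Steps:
$S = 6$
$N{\left(g,h \right)} = - \frac{1}{2}$ ($N{\left(g,h \right)} = -2 + \frac{1}{2} \cdot 3 = -2 + \frac{3}{2} = - \frac{1}{2}$)
$d{\left(m \right)} = - \frac{1}{2} + m$ ($d{\left(m \right)} = m - \frac{1}{2} = - \frac{1}{2} + m$)
$d{\left(S \right)} A{\left(-5,-3 \right)} = \left(- \frac{1}{2} + 6\right) \left(-5\right) = \frac{11}{2} \left(-5\right) = - \frac{55}{2}$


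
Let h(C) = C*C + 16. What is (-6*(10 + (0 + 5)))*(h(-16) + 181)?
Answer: -40770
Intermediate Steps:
h(C) = 16 + C² (h(C) = C² + 16 = 16 + C²)
(-6*(10 + (0 + 5)))*(h(-16) + 181) = (-6*(10 + (0 + 5)))*((16 + (-16)²) + 181) = (-6*(10 + 5))*((16 + 256) + 181) = (-6*15)*(272 + 181) = -90*453 = -40770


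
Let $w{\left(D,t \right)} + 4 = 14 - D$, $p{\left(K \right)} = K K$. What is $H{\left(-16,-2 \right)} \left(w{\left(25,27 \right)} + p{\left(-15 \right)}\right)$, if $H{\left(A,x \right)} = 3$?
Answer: $630$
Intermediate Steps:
$p{\left(K \right)} = K^{2}$
$w{\left(D,t \right)} = 10 - D$ ($w{\left(D,t \right)} = -4 - \left(-14 + D\right) = 10 - D$)
$H{\left(-16,-2 \right)} \left(w{\left(25,27 \right)} + p{\left(-15 \right)}\right) = 3 \left(\left(10 - 25\right) + \left(-15\right)^{2}\right) = 3 \left(\left(10 - 25\right) + 225\right) = 3 \left(-15 + 225\right) = 3 \cdot 210 = 630$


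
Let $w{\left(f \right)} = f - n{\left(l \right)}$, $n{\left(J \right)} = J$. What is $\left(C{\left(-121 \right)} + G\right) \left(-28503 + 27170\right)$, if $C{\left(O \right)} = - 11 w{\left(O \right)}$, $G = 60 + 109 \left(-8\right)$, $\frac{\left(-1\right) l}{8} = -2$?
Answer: $-926435$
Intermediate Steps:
$l = 16$ ($l = \left(-8\right) \left(-2\right) = 16$)
$G = -812$ ($G = 60 - 872 = -812$)
$w{\left(f \right)} = -16 + f$ ($w{\left(f \right)} = f - 16 = -16 + f$)
$C{\left(O \right)} = 176 - 11 O$ ($C{\left(O \right)} = - 11 \left(-16 + O\right) = 176 - 11 O$)
$\left(C{\left(-121 \right)} + G\right) \left(-28503 + 27170\right) = \left(\left(176 - -1331\right) - 812\right) \left(-28503 + 27170\right) = \left(\left(176 + 1331\right) - 812\right) \left(-1333\right) = \left(1507 - 812\right) \left(-1333\right) = 695 \left(-1333\right) = -926435$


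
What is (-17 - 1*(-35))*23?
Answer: 414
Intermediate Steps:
(-17 - 1*(-35))*23 = (-17 + 35)*23 = 18*23 = 414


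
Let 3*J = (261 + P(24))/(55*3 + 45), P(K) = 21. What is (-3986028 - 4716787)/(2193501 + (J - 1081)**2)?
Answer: -8722594125/3368733299 ≈ -2.5893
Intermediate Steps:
J = 47/105 (J = ((261 + 21)/(55*3 + 45))/3 = (282/(165 + 45))/3 = (282/210)/3 = (282*(1/210))/3 = (1/3)*(47/35) = 47/105 ≈ 0.44762)
(-3986028 - 4716787)/(2193501 + (J - 1081)**2) = (-3986028 - 4716787)/(2193501 + (47/105 - 1081)**2) = -8702815/(2193501 + (-113458/105)**2) = -8702815/(2193501 + 12872717764/11025) = -8702815/37056066289/11025 = -8702815*11025/37056066289 = -8722594125/3368733299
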